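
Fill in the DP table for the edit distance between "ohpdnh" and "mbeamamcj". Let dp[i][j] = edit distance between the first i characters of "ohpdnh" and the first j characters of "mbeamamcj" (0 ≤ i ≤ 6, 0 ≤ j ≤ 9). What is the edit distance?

   ''  m  b  e  a  m  a  m  c  j
''  0  1  2  3  4  5  6  7  8  9
 o  1  1  2  3  4  5  6  7  8  9
 h  2  2  2  3  4  5  6  7  8  9
 p  3  3  3  3  4  5  6  7  8  9
 d  4  4  4  4  4  5  6  7  8  9
 n  5  5  5  5  5  5  6  7  8  9
 h  6  6  6  6  6  6  6  7  8  9

9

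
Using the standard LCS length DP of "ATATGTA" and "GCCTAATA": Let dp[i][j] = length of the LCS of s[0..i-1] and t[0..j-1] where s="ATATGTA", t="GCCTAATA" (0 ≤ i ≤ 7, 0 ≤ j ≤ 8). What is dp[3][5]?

2

   ''  G  C  C  T  A  A  T  A
''  0  0  0  0  0  0  0  0  0
 A  0  0  0  0  0  1  1  1  1
 T  0  0  0  0  1  1  1  2  2
 A  0  0  0  0  1  2  2  2  3
 T  0  0  0  0  1  2  2  3  3
 G  0  1  1  1  1  2  2  3  3
 T  0  1  1  1  2  2  2  3  3
 A  0  1  1  1  2  3  3  3  4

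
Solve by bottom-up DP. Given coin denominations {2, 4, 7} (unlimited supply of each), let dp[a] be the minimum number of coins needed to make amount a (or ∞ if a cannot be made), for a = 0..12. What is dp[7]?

1

 a  0  1  2  3  4  5  6  7  8  9 10 11 12
dp  0  -  1  -  1  -  2  1  2  2  3  2  3
(- denotes ∞ / unreachable)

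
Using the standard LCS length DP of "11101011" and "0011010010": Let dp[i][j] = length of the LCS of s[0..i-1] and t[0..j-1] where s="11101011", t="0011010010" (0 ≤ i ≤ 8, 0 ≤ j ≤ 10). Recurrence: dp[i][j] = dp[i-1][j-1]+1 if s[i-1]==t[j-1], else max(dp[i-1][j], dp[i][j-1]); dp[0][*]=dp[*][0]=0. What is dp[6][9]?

5

   ''  0  0  1  1  0  1  0  0  1  0
''  0  0  0  0  0  0  0  0  0  0  0
 1  0  0  0  1  1  1  1  1  1  1  1
 1  0  0  0  1  2  2  2  2  2  2  2
 1  0  0  0  1  2  2  3  3  3  3  3
 0  0  1  1  1  2  3  3  4  4  4  4
 1  0  1  1  2  2  3  4  4  4  5  5
 0  0  1  2  2  2  3  4  5  5  5  6
 1  0  1  2  3  3  3  4  5  5  6  6
 1  0  1  2  3  4  4  4  5  5  6  6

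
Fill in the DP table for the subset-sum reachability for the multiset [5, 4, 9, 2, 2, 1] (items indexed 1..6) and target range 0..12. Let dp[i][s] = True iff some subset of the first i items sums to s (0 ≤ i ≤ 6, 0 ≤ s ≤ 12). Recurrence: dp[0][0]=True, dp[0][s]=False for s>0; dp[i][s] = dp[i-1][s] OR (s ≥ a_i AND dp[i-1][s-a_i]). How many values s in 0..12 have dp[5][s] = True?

9

i\s   0   1   2   3   4   5   6   7   8   9  10  11  12
  0   T   F   F   F   F   F   F   F   F   F   F   F   F
  1   T   F   F   F   F   T   F   F   F   F   F   F   F
  2   T   F   F   F   T   T   F   F   F   T   F   F   F
  3   T   F   F   F   T   T   F   F   F   T   F   F   F
  4   T   F   T   F   T   T   T   T   F   T   F   T   F
  5   T   F   T   F   T   T   T   T   T   T   F   T   F
  6   T   T   T   T   T   T   T   T   T   T   T   T   T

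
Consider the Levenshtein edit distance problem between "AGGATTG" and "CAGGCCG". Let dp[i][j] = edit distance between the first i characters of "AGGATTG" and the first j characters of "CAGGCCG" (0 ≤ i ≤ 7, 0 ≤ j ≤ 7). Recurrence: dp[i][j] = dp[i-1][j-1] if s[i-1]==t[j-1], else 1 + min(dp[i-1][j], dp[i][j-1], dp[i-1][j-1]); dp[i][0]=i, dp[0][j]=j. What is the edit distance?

4

   ''  C  A  G  G  C  C  G
''  0  1  2  3  4  5  6  7
 A  1  1  1  2  3  4  5  6
 G  2  2  2  1  2  3  4  5
 G  3  3  3  2  1  2  3  4
 A  4  4  3  3  2  2  3  4
 T  5  5  4  4  3  3  3  4
 T  6  6  5  5  4  4  4  4
 G  7  7  6  5  5  5  5  4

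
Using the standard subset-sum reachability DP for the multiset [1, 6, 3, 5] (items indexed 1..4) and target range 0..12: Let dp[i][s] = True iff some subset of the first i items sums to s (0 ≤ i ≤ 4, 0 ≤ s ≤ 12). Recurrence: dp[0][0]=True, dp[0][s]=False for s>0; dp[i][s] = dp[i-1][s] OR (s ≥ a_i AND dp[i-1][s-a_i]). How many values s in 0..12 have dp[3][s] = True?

i\s   0   1   2   3   4   5   6   7   8   9  10  11  12
  0   T   F   F   F   F   F   F   F   F   F   F   F   F
  1   T   T   F   F   F   F   F   F   F   F   F   F   F
  2   T   T   F   F   F   F   T   T   F   F   F   F   F
  3   T   T   F   T   T   F   T   T   F   T   T   F   F
  4   T   T   F   T   T   T   T   T   T   T   T   T   T

8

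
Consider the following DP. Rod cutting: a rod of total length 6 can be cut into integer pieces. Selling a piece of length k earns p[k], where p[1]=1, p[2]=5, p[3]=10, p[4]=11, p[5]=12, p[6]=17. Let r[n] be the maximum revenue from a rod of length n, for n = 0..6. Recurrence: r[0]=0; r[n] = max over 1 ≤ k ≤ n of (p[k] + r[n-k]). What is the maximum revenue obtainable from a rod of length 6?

20

   n    0    1    2    3    4    5    6
r[n]    0    1    5   10   11   15   20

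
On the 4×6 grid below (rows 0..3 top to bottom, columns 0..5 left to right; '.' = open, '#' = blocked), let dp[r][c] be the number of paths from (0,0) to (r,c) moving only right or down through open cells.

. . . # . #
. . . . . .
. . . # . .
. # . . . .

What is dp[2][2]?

6

r\c   0   1   2   3   4   5
  0   1   1   1   0   0   0
  1   1   2   3   3   3   3
  2   1   3   6   0   3   6
  3   1   0   6   6   9  15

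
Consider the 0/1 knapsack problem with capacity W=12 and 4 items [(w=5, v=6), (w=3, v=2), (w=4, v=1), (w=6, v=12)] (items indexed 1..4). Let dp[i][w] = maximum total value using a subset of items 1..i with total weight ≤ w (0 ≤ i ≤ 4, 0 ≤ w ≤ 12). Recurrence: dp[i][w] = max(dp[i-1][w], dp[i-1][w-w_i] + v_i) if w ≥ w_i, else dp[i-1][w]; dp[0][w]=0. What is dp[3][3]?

i\w   0   1   2   3   4   5   6   7   8   9  10  11  12
  0   0   0   0   0   0   0   0   0   0   0   0   0   0
  1   0   0   0   0   0   6   6   6   6   6   6   6   6
  2   0   0   0   2   2   6   6   6   8   8   8   8   8
  3   0   0   0   2   2   6   6   6   8   8   8   8   9
  4   0   0   0   2   2   6  12  12  12  14  14  18  18

2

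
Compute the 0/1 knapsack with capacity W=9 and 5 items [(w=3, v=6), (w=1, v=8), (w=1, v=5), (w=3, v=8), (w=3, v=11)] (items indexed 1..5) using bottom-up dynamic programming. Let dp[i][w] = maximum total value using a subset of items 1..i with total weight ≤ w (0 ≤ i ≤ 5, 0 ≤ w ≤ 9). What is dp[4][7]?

i\w   0   1   2   3   4   5   6   7   8   9
  0   0   0   0   0   0   0   0   0   0   0
  1   0   0   0   6   6   6   6   6   6   6
  2   0   8   8   8  14  14  14  14  14  14
  3   0   8  13  13  14  19  19  19  19  19
  4   0   8  13  13  16  21  21  22  27  27
  5   0   8  13  13  19  24  24  27  32  32

22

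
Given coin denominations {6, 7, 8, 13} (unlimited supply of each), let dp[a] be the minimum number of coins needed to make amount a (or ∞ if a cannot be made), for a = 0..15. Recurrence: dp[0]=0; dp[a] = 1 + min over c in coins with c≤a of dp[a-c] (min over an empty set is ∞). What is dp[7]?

 a  0  1  2  3  4  5  6  7  8  9 10 11 12 13 14 15
dp  0  -  -  -  -  -  1  1  1  -  -  -  2  1  2  2
(- denotes ∞ / unreachable)

1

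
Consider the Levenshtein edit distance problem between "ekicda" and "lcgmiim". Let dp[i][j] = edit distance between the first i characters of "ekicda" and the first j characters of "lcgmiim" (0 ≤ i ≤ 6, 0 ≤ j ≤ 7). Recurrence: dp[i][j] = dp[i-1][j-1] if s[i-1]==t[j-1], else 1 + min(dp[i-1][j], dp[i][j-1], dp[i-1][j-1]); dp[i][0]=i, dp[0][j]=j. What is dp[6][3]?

   ''  l  c  g  m  i  i  m
''  0  1  2  3  4  5  6  7
 e  1  1  2  3  4  5  6  7
 k  2  2  2  3  4  5  6  7
 i  3  3  3  3  4  4  5  6
 c  4  4  3  4  4  5  5  6
 d  5  5  4  4  5  5  6  6
 a  6  6  5  5  5  6  6  7

5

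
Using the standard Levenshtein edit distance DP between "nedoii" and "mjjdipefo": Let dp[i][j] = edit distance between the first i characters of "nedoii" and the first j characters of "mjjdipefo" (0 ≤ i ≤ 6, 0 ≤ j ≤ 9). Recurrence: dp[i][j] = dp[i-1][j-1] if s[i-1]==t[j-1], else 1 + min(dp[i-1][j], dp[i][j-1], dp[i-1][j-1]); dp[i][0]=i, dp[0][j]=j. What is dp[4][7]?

   ''  m  j  j  d  i  p  e  f  o
''  0  1  2  3  4  5  6  7  8  9
 n  1  1  2  3  4  5  6  7  8  9
 e  2  2  2  3  4  5  6  6  7  8
 d  3  3  3  3  3  4  5  6  7  8
 o  4  4  4  4  4  4  5  6  7  7
 i  5  5  5  5  5  4  5  6  7  8
 i  6  6  6  6  6  5  5  6  7  8

6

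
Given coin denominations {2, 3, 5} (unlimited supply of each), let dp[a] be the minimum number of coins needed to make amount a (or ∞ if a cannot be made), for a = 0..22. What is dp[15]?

 a  0  1  2  3  4  5  6  7  8  9 10 11 12 13 14 15 16 17 18 19 20 21 22
dp  0  -  1  1  2  1  2  2  2  3  2  3  3  3  4  3  4  4  4  5  4  5  5
(- denotes ∞ / unreachable)

3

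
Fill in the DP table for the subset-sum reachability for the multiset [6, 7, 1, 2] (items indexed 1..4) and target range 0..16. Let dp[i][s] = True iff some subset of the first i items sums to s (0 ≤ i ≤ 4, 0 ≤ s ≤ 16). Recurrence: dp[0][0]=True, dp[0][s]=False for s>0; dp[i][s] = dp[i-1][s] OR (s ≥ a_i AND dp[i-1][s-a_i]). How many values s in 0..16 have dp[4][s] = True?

13

i\s   0   1   2   3   4   5   6   7   8   9  10  11  12  13  14  15  16
  0   T   F   F   F   F   F   F   F   F   F   F   F   F   F   F   F   F
  1   T   F   F   F   F   F   T   F   F   F   F   F   F   F   F   F   F
  2   T   F   F   F   F   F   T   T   F   F   F   F   F   T   F   F   F
  3   T   T   F   F   F   F   T   T   T   F   F   F   F   T   T   F   F
  4   T   T   T   T   F   F   T   T   T   T   T   F   F   T   T   T   T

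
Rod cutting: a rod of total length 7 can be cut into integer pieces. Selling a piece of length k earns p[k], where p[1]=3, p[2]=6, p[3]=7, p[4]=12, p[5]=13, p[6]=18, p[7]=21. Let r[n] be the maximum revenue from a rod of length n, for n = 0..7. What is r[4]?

12

   n    0    1    2    3    4    5    6    7
r[n]    0    3    6    9   12   15   18   21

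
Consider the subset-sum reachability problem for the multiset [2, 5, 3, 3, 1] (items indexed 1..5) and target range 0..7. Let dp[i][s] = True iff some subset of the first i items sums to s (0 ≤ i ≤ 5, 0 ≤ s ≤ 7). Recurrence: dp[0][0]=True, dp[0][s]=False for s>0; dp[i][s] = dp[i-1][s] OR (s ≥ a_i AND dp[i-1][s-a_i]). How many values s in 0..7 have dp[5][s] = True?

i\s   0   1   2   3   4   5   6   7
  0   T   F   F   F   F   F   F   F
  1   T   F   T   F   F   F   F   F
  2   T   F   T   F   F   T   F   T
  3   T   F   T   T   F   T   F   T
  4   T   F   T   T   F   T   T   T
  5   T   T   T   T   T   T   T   T

8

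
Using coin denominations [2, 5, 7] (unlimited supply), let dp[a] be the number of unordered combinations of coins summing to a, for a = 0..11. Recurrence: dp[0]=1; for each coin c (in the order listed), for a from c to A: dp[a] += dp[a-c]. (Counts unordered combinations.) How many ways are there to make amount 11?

after  coin     0     1     2     3     4     5     6     7     8     9    10    11
          2     1     0     1     0     1     0     1     0     1     0     1     0
          5     1     0     1     0     1     1     1     1     1     1     2     1
          7     1     0     1     0     1     1     1     2     1     2     2     2

2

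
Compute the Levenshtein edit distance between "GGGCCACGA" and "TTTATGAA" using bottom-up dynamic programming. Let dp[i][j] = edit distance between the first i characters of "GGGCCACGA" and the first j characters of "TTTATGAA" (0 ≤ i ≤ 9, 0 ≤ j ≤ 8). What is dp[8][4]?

7

   ''  T  T  T  A  T  G  A  A
''  0  1  2  3  4  5  6  7  8
 G  1  1  2  3  4  5  5  6  7
 G  2  2  2  3  4  5  5  6  7
 G  3  3  3  3  4  5  5  6  7
 C  4  4  4  4  4  5  6  6  7
 C  5  5  5  5  5  5  6  7  7
 A  6  6  6  6  5  6  6  6  7
 C  7  7  7  7  6  6  7  7  7
 G  8  8  8  8  7  7  6  7  8
 A  9  9  9  9  8  8  7  6  7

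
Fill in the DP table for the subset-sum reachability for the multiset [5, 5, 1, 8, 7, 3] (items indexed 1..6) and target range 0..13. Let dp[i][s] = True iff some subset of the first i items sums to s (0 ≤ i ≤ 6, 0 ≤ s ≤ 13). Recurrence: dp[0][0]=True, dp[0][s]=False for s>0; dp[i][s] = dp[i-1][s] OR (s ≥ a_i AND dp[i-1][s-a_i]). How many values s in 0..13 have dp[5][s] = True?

11

i\s   0   1   2   3   4   5   6   7   8   9  10  11  12  13
  0   T   F   F   F   F   F   F   F   F   F   F   F   F   F
  1   T   F   F   F   F   T   F   F   F   F   F   F   F   F
  2   T   F   F   F   F   T   F   F   F   F   T   F   F   F
  3   T   T   F   F   F   T   T   F   F   F   T   T   F   F
  4   T   T   F   F   F   T   T   F   T   T   T   T   F   T
  5   T   T   F   F   F   T   T   T   T   T   T   T   T   T
  6   T   T   F   T   T   T   T   T   T   T   T   T   T   T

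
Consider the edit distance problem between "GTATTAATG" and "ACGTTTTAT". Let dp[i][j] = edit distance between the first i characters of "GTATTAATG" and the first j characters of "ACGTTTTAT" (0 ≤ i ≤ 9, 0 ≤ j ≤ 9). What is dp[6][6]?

4

   ''  A  C  G  T  T  T  T  A  T
''  0  1  2  3  4  5  6  7  8  9
 G  1  1  2  2  3  4  5  6  7  8
 T  2  2  2  3  2  3  4  5  6  7
 A  3  2  3  3  3  3  4  5  5  6
 T  4  3  3  4  3  3  3  4  5  5
 T  5  4  4  4  4  3  3  3  4  5
 A  6  5  5  5  5  4  4  4  3  4
 A  7  6  6  6  6  5  5  5  4  4
 T  8  7  7  7  6  6  5  5  5  4
 G  9  8  8  7  7  7  6  6  6  5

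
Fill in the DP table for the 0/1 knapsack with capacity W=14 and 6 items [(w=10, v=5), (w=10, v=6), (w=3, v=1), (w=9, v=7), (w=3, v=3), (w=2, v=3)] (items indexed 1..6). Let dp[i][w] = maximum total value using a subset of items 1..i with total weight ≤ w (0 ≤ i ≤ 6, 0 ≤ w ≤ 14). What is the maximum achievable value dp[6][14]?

i\w   0   1   2   3   4   5   6   7   8   9  10  11  12  13  14
  0   0   0   0   0   0   0   0   0   0   0   0   0   0   0   0
  1   0   0   0   0   0   0   0   0   0   0   5   5   5   5   5
  2   0   0   0   0   0   0   0   0   0   0   6   6   6   6   6
  3   0   0   0   1   1   1   1   1   1   1   6   6   6   7   7
  4   0   0   0   1   1   1   1   1   1   7   7   7   8   8   8
  5   0   0   0   3   3   3   4   4   4   7   7   7  10  10  10
  6   0   0   3   3   3   6   6   6   7   7   7  10  10  10  13

13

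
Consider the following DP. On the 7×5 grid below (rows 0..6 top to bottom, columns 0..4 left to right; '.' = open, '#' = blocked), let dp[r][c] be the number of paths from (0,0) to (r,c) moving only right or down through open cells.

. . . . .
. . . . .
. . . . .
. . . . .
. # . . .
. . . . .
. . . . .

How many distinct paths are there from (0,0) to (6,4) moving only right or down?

r\c   0   1   2   3   4
  0   1   1   1   1   1
  1   1   2   3   4   5
  2   1   3   6  10  15
  3   1   4  10  20  35
  4   1   0  10  30  65
  5   1   1  11  41 106
  6   1   2  13  54 160

160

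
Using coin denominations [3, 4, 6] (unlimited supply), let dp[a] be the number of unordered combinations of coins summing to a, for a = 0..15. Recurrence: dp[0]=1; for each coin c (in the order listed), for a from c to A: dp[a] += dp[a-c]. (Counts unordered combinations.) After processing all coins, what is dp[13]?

2

after  coin     0     1     2     3     4     5     6     7     8     9    10    11    12    13    14    15
          3     1     0     0     1     0     0     1     0     0     1     0     0     1     0     0     1
          4     1     0     0     1     1     0     1     1     1     1     1     1     2     1     1     2
          6     1     0     0     1     1     0     2     1     1     2     2     1     4     2     2     4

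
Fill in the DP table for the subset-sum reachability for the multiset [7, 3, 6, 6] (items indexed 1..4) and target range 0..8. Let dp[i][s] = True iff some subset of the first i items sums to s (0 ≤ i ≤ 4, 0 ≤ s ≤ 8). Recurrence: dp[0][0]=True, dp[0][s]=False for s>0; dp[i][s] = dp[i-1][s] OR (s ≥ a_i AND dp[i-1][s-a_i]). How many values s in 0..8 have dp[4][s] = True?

i\s   0   1   2   3   4   5   6   7   8
  0   T   F   F   F   F   F   F   F   F
  1   T   F   F   F   F   F   F   T   F
  2   T   F   F   T   F   F   F   T   F
  3   T   F   F   T   F   F   T   T   F
  4   T   F   F   T   F   F   T   T   F

4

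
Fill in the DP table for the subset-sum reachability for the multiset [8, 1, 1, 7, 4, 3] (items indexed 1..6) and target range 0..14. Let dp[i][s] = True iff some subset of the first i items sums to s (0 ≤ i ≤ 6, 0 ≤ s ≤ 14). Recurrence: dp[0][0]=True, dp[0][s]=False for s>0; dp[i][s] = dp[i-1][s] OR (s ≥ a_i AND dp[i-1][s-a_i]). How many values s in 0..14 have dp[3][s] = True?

i\s   0   1   2   3   4   5   6   7   8   9  10  11  12  13  14
  0   T   F   F   F   F   F   F   F   F   F   F   F   F   F   F
  1   T   F   F   F   F   F   F   F   T   F   F   F   F   F   F
  2   T   T   F   F   F   F   F   F   T   T   F   F   F   F   F
  3   T   T   T   F   F   F   F   F   T   T   T   F   F   F   F
  4   T   T   T   F   F   F   F   T   T   T   T   F   F   F   F
  5   T   T   T   F   T   T   T   T   T   T   T   T   T   T   T
  6   T   T   T   T   T   T   T   T   T   T   T   T   T   T   T

6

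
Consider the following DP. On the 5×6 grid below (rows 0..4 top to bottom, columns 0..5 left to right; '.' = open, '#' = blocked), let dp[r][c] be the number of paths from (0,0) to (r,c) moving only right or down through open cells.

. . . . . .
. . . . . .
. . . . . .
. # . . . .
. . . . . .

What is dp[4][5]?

106

r\c   0   1   2   3   4   5
  0   1   1   1   1   1   1
  1   1   2   3   4   5   6
  2   1   3   6  10  15  21
  3   1   0   6  16  31  52
  4   1   1   7  23  54 106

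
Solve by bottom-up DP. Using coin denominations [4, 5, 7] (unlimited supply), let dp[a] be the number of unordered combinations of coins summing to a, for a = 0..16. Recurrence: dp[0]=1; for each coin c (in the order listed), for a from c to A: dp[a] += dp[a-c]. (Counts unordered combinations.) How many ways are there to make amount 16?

after  coin     0     1     2     3     4     5     6     7     8     9    10    11    12    13    14    15    16
          4     1     0     0     0     1     0     0     0     1     0     0     0     1     0     0     0     1
          5     1     0     0     0     1     1     0     0     1     1     1     0     1     1     1     1     1
          7     1     0     0     0     1     1     0     1     1     1     1     1     2     1     2     2     2

2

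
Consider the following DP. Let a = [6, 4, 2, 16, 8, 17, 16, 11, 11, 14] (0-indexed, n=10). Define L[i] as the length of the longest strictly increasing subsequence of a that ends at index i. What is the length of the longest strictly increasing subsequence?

4

   i    0    1    2    3    4    5    6    7    8    9
a[i]    6    4    2   16    8   17   16   11   11   14
L[i]    1    1    1    2    2    3    3    3    3    4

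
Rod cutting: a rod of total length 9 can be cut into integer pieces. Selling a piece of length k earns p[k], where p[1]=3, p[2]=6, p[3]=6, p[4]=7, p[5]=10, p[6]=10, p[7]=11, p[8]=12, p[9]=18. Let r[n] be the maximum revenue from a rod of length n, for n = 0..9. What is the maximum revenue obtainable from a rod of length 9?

27

   n    0    1    2    3    4    5    6    7    8    9
r[n]    0    3    6    9   12   15   18   21   24   27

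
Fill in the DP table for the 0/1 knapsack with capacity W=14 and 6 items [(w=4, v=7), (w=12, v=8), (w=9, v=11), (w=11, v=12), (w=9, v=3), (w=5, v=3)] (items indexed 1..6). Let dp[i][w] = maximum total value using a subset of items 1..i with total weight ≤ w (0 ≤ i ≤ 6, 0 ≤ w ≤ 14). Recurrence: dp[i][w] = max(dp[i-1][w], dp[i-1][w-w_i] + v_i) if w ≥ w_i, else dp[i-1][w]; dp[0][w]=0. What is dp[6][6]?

7

i\w   0   1   2   3   4   5   6   7   8   9  10  11  12  13  14
  0   0   0   0   0   0   0   0   0   0   0   0   0   0   0   0
  1   0   0   0   0   7   7   7   7   7   7   7   7   7   7   7
  2   0   0   0   0   7   7   7   7   7   7   7   7   8   8   8
  3   0   0   0   0   7   7   7   7   7  11  11  11  11  18  18
  4   0   0   0   0   7   7   7   7   7  11  11  12  12  18  18
  5   0   0   0   0   7   7   7   7   7  11  11  12  12  18  18
  6   0   0   0   0   7   7   7   7   7  11  11  12  12  18  18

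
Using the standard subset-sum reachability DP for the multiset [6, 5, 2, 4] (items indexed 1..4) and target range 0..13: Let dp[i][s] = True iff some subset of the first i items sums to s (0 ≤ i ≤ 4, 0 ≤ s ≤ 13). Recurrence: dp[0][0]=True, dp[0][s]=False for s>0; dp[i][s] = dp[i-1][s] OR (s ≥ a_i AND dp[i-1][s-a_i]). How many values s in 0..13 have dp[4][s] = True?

12

i\s   0   1   2   3   4   5   6   7   8   9  10  11  12  13
  0   T   F   F   F   F   F   F   F   F   F   F   F   F   F
  1   T   F   F   F   F   F   T   F   F   F   F   F   F   F
  2   T   F   F   F   F   T   T   F   F   F   F   T   F   F
  3   T   F   T   F   F   T   T   T   T   F   F   T   F   T
  4   T   F   T   F   T   T   T   T   T   T   T   T   T   T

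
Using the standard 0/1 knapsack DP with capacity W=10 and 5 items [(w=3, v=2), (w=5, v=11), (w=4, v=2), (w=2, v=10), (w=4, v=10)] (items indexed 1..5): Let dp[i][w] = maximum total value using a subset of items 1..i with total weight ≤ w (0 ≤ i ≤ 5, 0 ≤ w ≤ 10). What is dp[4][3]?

i\w   0   1   2   3   4   5   6   7   8   9  10
  0   0   0   0   0   0   0   0   0   0   0   0
  1   0   0   0   2   2   2   2   2   2   2   2
  2   0   0   0   2   2  11  11  11  13  13  13
  3   0   0   0   2   2  11  11  11  13  13  13
  4   0   0  10  10  10  12  12  21  21  21  23
  5   0   0  10  10  10  12  20  21  21  22  23

10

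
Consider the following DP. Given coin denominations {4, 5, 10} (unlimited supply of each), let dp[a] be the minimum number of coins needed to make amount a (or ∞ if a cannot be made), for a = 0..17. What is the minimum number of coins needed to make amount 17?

4

 a  0  1  2  3  4  5  6  7  8  9 10 11 12 13 14 15 16 17
dp  0  -  -  -  1  1  -  -  2  2  1  -  3  3  2  2  4  4
(- denotes ∞ / unreachable)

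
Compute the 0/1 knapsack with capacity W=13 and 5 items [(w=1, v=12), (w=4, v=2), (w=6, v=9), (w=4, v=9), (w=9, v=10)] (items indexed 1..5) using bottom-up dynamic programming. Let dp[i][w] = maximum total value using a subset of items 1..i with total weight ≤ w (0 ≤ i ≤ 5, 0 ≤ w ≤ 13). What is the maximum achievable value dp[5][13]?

30

i\w   0   1   2   3   4   5   6   7   8   9  10  11  12  13
  0   0   0   0   0   0   0   0   0   0   0   0   0   0   0
  1   0  12  12  12  12  12  12  12  12  12  12  12  12  12
  2   0  12  12  12  12  14  14  14  14  14  14  14  14  14
  3   0  12  12  12  12  14  14  21  21  21  21  23  23  23
  4   0  12  12  12  12  21  21  21  21  23  23  30  30  30
  5   0  12  12  12  12  21  21  21  21  23  23  30  30  30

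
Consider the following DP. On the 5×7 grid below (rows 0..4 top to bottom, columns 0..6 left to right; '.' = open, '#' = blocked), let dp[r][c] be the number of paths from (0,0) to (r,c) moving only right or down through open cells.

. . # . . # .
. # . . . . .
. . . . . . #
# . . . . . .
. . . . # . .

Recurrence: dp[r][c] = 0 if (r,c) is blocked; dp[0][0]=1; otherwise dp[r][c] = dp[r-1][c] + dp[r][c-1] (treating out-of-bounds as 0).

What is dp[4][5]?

5

r\c   0   1   2   3   4   5   6
  0   1   1   0   0   0   0   0
  1   1   0   0   0   0   0   0
  2   1   1   1   1   1   1   0
  3   0   1   2   3   4   5   5
  4   0   1   3   6   0   5  10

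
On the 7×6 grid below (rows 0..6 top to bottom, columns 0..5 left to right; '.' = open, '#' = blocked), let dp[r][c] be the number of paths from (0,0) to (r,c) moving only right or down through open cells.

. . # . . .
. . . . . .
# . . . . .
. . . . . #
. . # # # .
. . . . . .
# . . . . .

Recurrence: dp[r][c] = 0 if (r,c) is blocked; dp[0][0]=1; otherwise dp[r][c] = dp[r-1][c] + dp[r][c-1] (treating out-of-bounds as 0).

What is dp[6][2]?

r\c   0   1   2   3   4   5
  0   1   1   0   0   0   0
  1   1   2   2   2   2   2
  2   0   2   4   6   8  10
  3   0   2   6  12  20   0
  4   0   2   0   0   0   0
  5   0   2   2   2   2   2
  6   0   2   4   6   8  10

4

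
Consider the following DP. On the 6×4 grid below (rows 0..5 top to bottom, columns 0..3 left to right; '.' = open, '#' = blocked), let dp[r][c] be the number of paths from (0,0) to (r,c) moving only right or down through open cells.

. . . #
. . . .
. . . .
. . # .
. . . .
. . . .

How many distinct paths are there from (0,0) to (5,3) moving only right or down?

r\c   0   1   2   3
  0   1   1   1   0
  1   1   2   3   3
  2   1   3   6   9
  3   1   4   0   9
  4   1   5   5  14
  5   1   6  11  25

25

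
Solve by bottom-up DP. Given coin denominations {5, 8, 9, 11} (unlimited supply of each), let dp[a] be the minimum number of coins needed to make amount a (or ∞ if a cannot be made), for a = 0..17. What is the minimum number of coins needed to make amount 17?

 a  0  1  2  3  4  5  6  7  8  9 10 11 12 13 14 15 16 17
dp  0  -  -  -  -  1  -  -  1  1  2  1  -  2  2  3  2  2
(- denotes ∞ / unreachable)

2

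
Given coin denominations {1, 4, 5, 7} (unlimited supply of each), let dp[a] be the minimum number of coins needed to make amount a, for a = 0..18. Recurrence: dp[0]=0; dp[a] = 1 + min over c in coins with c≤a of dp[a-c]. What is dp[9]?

2

 a  0  1  2  3  4  5  6  7  8  9 10 11 12 13 14 15 16 17 18
dp  0  1  2  3  1  1  2  1  2  2  2  2  2  3  2  3  3  3  3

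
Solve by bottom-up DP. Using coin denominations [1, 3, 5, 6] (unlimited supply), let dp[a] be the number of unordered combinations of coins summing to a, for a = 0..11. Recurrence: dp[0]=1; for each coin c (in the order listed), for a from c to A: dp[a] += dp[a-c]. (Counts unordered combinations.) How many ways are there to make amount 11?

after  coin     0     1     2     3     4     5     6     7     8     9    10    11
          1     1     1     1     1     1     1     1     1     1     1     1     1
          3     1     1     1     2     2     2     3     3     3     4     4     4
          5     1     1     1     2     2     3     4     4     5     6     7     8
          6     1     1     1     2     2     3     5     5     6     8     9    11

11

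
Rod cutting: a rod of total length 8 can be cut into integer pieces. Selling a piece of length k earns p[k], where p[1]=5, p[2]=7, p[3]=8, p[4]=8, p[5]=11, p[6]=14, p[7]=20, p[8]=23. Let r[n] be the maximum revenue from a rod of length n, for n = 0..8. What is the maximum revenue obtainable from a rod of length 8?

   n    0    1    2    3    4    5    6    7    8
r[n]    0    5   10   15   20   25   30   35   40

40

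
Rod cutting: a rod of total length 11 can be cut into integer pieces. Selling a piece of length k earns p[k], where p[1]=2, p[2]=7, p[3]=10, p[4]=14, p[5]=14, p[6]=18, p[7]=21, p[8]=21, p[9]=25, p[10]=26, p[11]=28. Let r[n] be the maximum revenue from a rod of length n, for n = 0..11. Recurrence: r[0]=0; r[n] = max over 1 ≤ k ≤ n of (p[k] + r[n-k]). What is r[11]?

   n    0    1    2    3    4    5    6    7    8    9   10   11
r[n]    0    2    7   10   14   17   21   24   28   31   35   38

38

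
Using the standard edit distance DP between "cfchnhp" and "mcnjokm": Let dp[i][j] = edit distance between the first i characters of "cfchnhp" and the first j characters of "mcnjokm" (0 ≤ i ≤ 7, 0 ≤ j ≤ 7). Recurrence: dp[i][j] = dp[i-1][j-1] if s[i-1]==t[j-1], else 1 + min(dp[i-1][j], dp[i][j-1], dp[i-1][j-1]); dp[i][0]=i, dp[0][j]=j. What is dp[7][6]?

6

   ''  m  c  n  j  o  k  m
''  0  1  2  3  4  5  6  7
 c  1  1  1  2  3  4  5  6
 f  2  2  2  2  3  4  5  6
 c  3  3  2  3  3  4  5  6
 h  4  4  3  3  4  4  5  6
 n  5  5  4  3  4  5  5  6
 h  6  6  5  4  4  5  6  6
 p  7  7  6  5  5  5  6  7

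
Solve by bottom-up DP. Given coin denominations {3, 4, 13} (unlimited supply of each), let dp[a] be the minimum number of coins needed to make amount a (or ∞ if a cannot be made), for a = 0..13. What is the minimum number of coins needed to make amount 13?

1

 a  0  1  2  3  4  5  6  7  8  9 10 11 12 13
dp  0  -  -  1  1  -  2  2  2  3  3  3  3  1
(- denotes ∞ / unreachable)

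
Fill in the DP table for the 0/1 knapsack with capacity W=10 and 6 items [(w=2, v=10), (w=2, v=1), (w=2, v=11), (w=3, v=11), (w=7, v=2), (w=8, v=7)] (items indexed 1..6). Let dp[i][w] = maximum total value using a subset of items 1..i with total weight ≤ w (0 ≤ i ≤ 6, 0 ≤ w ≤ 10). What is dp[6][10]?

i\w   0   1   2   3   4   5   6   7   8   9  10
  0   0   0   0   0   0   0   0   0   0   0   0
  1   0   0  10  10  10  10  10  10  10  10  10
  2   0   0  10  10  11  11  11  11  11  11  11
  3   0   0  11  11  21  21  22  22  22  22  22
  4   0   0  11  11  21  22  22  32  32  33  33
  5   0   0  11  11  21  22  22  32  32  33  33
  6   0   0  11  11  21  22  22  32  32  33  33

33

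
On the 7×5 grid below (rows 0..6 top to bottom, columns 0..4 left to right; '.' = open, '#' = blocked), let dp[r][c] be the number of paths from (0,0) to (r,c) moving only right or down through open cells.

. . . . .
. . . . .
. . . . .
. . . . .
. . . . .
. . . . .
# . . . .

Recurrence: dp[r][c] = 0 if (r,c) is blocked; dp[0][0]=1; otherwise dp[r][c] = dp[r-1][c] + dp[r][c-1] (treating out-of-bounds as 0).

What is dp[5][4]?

126

r\c   0   1   2   3   4
  0   1   1   1   1   1
  1   1   2   3   4   5
  2   1   3   6  10  15
  3   1   4  10  20  35
  4   1   5  15  35  70
  5   1   6  21  56 126
  6   0   6  27  83 209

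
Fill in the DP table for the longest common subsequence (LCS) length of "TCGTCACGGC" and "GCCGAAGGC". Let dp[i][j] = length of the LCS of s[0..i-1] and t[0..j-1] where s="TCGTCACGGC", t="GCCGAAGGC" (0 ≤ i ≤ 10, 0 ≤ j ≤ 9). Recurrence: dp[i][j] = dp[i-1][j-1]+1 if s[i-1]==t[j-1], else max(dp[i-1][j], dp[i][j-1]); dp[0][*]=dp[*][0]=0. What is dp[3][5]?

   ''  G  C  C  G  A  A  G  G  C
''  0  0  0  0  0  0  0  0  0  0
 T  0  0  0  0  0  0  0  0  0  0
 C  0  0  1  1  1  1  1  1  1  1
 G  0  1  1  1  2  2  2  2  2  2
 T  0  1  1  1  2  2  2  2  2  2
 C  0  1  2  2  2  2  2  2  2  3
 A  0  1  2  2  2  3  3  3  3  3
 C  0  1  2  3  3  3  3  3  3  4
 G  0  1  2  3  4  4  4  4  4  4
 G  0  1  2  3  4  4  4  5  5  5
 C  0  1  2  3  4  4  4  5  5  6

2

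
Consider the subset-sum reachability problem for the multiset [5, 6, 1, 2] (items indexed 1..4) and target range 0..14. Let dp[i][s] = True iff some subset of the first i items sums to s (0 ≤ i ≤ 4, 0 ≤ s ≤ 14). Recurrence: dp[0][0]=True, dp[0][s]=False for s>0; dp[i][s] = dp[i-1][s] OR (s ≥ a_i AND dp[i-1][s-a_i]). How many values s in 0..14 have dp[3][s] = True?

i\s   0   1   2   3   4   5   6   7   8   9  10  11  12  13  14
  0   T   F   F   F   F   F   F   F   F   F   F   F   F   F   F
  1   T   F   F   F   F   T   F   F   F   F   F   F   F   F   F
  2   T   F   F   F   F   T   T   F   F   F   F   T   F   F   F
  3   T   T   F   F   F   T   T   T   F   F   F   T   T   F   F
  4   T   T   T   T   F   T   T   T   T   T   F   T   T   T   T

7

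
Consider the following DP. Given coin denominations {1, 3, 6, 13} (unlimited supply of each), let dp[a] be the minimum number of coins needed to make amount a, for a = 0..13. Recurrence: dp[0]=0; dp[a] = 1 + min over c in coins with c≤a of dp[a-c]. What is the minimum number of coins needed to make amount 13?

 a  0  1  2  3  4  5  6  7  8  9 10 11 12 13
dp  0  1  2  1  2  3  1  2  3  2  3  4  2  1

1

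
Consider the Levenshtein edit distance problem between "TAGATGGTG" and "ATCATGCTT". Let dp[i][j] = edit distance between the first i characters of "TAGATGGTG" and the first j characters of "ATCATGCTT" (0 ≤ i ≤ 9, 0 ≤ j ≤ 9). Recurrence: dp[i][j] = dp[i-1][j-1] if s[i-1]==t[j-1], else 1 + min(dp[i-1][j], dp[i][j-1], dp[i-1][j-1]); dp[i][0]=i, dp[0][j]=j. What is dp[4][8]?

   ''  A  T  C  A  T  G  C  T  T
''  0  1  2  3  4  5  6  7  8  9
 T  1  1  1  2  3  4  5  6  7  8
 A  2  1  2  2  2  3  4  5  6  7
 G  3  2  2  3  3  3  3  4  5  6
 A  4  3  3  3  3  4  4  4  5  6
 T  5  4  3  4  4  3  4  5  4  5
 G  6  5  4  4  5  4  3  4  5  5
 G  7  6  5  5  5  5  4  4  5  6
 T  8  7  6  6  6  5  5  5  4  5
 G  9  8  7  7  7  6  5  6  5  5

5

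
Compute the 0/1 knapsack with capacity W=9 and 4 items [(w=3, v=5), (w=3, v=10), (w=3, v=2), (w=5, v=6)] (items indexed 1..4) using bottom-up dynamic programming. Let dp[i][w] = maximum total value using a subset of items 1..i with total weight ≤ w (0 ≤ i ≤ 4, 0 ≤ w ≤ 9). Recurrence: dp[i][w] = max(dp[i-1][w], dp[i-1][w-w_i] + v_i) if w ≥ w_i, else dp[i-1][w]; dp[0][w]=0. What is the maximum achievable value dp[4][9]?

17

i\w   0   1   2   3   4   5   6   7   8   9
  0   0   0   0   0   0   0   0   0   0   0
  1   0   0   0   5   5   5   5   5   5   5
  2   0   0   0  10  10  10  15  15  15  15
  3   0   0   0  10  10  10  15  15  15  17
  4   0   0   0  10  10  10  15  15  16  17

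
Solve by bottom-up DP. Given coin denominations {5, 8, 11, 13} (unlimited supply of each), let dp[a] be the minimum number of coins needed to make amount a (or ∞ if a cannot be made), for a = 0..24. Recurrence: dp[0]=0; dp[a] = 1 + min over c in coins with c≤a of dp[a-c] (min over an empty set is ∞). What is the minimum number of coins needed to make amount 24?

 a  0  1  2  3  4  5  6  7  8  9 10 11 12 13 14 15 16 17 18 19 20 21 22 23 24
dp  0  -  -  -  -  1  -  -  1  -  2  1  -  1  -  3  2  -  2  2  4  2  2  3  2
(- denotes ∞ / unreachable)

2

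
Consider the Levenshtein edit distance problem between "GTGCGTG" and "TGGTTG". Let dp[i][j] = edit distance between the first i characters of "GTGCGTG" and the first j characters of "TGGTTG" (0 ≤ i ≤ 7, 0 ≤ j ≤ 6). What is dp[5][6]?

   ''  T  G  G  T  T  G
''  0  1  2  3  4  5  6
 G  1  1  1  2  3  4  5
 T  2  1  2  2  2  3  4
 G  3  2  1  2  3  3  3
 C  4  3  2  2  3  4  4
 G  5  4  3  2  3  4  4
 T  6  5  4  3  2  3  4
 G  7  6  5  4  3  3  3

4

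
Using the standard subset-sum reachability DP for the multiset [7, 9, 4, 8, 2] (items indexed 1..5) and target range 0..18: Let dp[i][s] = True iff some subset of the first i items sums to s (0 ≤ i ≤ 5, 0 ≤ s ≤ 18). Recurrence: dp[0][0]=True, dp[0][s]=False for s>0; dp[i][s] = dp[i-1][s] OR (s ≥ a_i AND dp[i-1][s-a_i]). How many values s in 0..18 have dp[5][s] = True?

i\s   0   1   2   3   4   5   6   7   8   9  10  11  12  13  14  15  16  17  18
  0   T   F   F   F   F   F   F   F   F   F   F   F   F   F   F   F   F   F   F
  1   T   F   F   F   F   F   F   T   F   F   F   F   F   F   F   F   F   F   F
  2   T   F   F   F   F   F   F   T   F   T   F   F   F   F   F   F   T   F   F
  3   T   F   F   F   T   F   F   T   F   T   F   T   F   T   F   F   T   F   F
  4   T   F   F   F   T   F   F   T   T   T   F   T   T   T   F   T   T   T   F
  5   T   F   T   F   T   F   T   T   T   T   T   T   T   T   T   T   T   T   T

16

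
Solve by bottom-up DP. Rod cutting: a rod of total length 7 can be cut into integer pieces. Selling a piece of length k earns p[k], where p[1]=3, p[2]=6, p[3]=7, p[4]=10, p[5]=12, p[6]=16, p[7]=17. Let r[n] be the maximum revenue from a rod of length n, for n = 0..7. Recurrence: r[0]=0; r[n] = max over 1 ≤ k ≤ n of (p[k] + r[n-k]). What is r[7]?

21

   n    0    1    2    3    4    5    6    7
r[n]    0    3    6    9   12   15   18   21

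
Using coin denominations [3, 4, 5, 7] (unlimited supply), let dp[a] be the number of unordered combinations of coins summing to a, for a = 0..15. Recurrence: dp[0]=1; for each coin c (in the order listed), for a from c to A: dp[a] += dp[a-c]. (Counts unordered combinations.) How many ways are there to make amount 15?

after  coin     0     1     2     3     4     5     6     7     8     9    10    11    12    13    14    15
          3     1     0     0     1     0     0     1     0     0     1     0     0     1     0     0     1
          4     1     0     0     1     1     0     1     1     1     1     1     1     2     1     1     2
          5     1     0     0     1     1     1     1     1     2     2     2     2     3     3     3     4
          7     1     0     0     1     1     1     1     2     2     2     3     3     4     4     5     6

6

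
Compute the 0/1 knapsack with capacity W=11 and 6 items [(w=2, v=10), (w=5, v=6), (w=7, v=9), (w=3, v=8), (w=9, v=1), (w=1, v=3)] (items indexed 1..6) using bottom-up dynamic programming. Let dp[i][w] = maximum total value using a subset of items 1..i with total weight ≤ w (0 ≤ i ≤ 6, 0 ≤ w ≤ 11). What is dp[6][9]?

i\w   0   1   2   3   4   5   6   7   8   9  10  11
  0   0   0   0   0   0   0   0   0   0   0   0   0
  1   0   0  10  10  10  10  10  10  10  10  10  10
  2   0   0  10  10  10  10  10  16  16  16  16  16
  3   0   0  10  10  10  10  10  16  16  19  19  19
  4   0   0  10  10  10  18  18  18  18  19  24  24
  5   0   0  10  10  10  18  18  18  18  19  24  24
  6   0   3  10  13  13  18  21  21  21  21  24  27

21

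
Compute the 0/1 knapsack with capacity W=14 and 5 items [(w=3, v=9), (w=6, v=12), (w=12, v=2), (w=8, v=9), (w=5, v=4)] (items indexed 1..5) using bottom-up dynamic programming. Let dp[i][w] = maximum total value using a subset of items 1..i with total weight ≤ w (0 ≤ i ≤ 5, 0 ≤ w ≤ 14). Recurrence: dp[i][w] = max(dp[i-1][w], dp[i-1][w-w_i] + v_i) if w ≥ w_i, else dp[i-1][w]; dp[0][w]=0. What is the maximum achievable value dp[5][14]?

i\w   0   1   2   3   4   5   6   7   8   9  10  11  12  13  14
  0   0   0   0   0   0   0   0   0   0   0   0   0   0   0   0
  1   0   0   0   9   9   9   9   9   9   9   9   9   9   9   9
  2   0   0   0   9   9   9  12  12  12  21  21  21  21  21  21
  3   0   0   0   9   9   9  12  12  12  21  21  21  21  21  21
  4   0   0   0   9   9   9  12  12  12  21  21  21  21  21  21
  5   0   0   0   9   9   9  12  12  13  21  21  21  21  21  25

25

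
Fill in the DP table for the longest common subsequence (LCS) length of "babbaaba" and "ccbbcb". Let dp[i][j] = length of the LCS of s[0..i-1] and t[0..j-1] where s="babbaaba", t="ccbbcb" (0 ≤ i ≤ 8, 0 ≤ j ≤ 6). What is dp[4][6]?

3

   ''  c  c  b  b  c  b
''  0  0  0  0  0  0  0
 b  0  0  0  1  1  1  1
 a  0  0  0  1  1  1  1
 b  0  0  0  1  2  2  2
 b  0  0  0  1  2  2  3
 a  0  0  0  1  2  2  3
 a  0  0  0  1  2  2  3
 b  0  0  0  1  2  2  3
 a  0  0  0  1  2  2  3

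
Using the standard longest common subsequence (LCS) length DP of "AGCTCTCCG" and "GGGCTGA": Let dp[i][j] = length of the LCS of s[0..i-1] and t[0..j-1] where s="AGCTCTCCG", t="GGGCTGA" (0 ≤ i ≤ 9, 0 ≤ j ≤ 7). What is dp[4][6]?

   ''  G  G  G  C  T  G  A
''  0  0  0  0  0  0  0  0
 A  0  0  0  0  0  0  0  1
 G  0  1  1  1  1  1  1  1
 C  0  1  1  1  2  2  2  2
 T  0  1  1  1  2  3  3  3
 C  0  1  1  1  2  3  3  3
 T  0  1  1  1  2  3  3  3
 C  0  1  1  1  2  3  3  3
 C  0  1  1  1  2  3  3  3
 G  0  1  2  2  2  3  4  4

3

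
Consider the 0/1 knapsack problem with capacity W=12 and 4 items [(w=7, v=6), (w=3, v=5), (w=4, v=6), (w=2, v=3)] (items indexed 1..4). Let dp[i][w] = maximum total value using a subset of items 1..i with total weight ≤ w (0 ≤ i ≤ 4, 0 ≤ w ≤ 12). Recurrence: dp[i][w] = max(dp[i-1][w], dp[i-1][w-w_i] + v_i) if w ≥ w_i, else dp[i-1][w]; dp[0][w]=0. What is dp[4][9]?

14

i\w   0   1   2   3   4   5   6   7   8   9  10  11  12
  0   0   0   0   0   0   0   0   0   0   0   0   0   0
  1   0   0   0   0   0   0   0   6   6   6   6   6   6
  2   0   0   0   5   5   5   5   6   6   6  11  11  11
  3   0   0   0   5   6   6   6  11  11  11  11  12  12
  4   0   0   3   5   6   8   9  11  11  14  14  14  14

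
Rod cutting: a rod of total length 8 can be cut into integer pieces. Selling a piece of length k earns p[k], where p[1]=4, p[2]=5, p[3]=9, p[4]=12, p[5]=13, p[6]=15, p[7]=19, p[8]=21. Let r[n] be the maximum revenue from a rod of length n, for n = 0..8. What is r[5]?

20

   n    0    1    2    3    4    5    6    7    8
r[n]    0    4    8   12   16   20   24   28   32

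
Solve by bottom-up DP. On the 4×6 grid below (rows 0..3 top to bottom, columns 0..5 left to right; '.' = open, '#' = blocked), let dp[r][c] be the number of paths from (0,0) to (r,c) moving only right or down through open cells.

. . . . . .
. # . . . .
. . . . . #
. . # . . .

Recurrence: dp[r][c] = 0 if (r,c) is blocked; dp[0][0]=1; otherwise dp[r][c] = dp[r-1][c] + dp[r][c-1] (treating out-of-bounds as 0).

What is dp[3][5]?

r\c   0   1   2   3   4   5
  0   1   1   1   1   1   1
  1   1   0   1   2   3   4
  2   1   1   2   4   7   0
  3   1   2   0   4  11  11

11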